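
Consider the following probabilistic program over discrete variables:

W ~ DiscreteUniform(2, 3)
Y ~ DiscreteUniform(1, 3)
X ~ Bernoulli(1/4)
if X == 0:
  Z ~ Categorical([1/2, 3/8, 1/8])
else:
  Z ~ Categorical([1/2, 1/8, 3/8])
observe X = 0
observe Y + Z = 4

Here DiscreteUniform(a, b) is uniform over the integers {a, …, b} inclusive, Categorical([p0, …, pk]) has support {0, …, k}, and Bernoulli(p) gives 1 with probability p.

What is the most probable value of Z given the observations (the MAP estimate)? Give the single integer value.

Enumerate traces; 4 have nonzero weight after conditioning:
  (W=2, Y=2, X=0, Z=2) weight 1/64
  (W=2, Y=3, X=0, Z=1) weight 3/64
  (W=3, Y=2, X=0, Z=2) weight 1/64
  (W=3, Y=3, X=0, Z=1) weight 3/64
Group by Z:
  weight(Z=1) = 3/32
  weight(Z=2) = 1/32
Total weight = 3/32 + 1/32 = 1/8
P(Z=1 | obs) = 3/32 / 1/8 = 3/4
P(Z=2 | obs) = 1/32 / 1/8 = 1/4
argmax = 1

argmax_v P(Z = v | obs) = 1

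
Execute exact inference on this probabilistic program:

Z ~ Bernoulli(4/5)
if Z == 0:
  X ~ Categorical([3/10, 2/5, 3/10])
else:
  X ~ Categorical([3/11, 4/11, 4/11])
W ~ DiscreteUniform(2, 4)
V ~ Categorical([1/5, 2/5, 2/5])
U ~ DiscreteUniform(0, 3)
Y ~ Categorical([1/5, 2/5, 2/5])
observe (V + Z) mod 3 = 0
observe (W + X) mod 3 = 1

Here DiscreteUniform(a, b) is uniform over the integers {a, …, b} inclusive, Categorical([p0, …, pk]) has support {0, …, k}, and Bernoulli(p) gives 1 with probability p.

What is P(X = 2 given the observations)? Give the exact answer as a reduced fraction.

P(X = 2 | obs) = 353/990

Enumerate traces; 72 have nonzero weight after conditioning:
  (Z=0, X=0, W=4, V=0, U=0, Y=0) weight 1/5000
  (Z=0, X=0, W=4, V=0, U=0, Y=1) weight 1/2500
  (Z=0, X=0, W=4, V=0, U=0, Y=2) weight 1/2500
  (Z=0, X=0, W=4, V=0, U=1, Y=0) weight 1/5000
  (Z=0, X=0, W=4, V=0, U=1, Y=1) weight 1/2500
  (Z=0, X=0, W=4, V=0, U=1, Y=2) weight 1/2500
  (Z=0, X=0, W=4, V=0, U=2, Y=0) weight 1/5000
  (Z=0, X=0, W=4, V=0, U=2, Y=1) weight 1/2500
  (Z=0, X=1, W=3, V=0, U=0, Y=0) weight 1/3750
  (Z=0, X=2, W=2, V=0, U=0, Y=0) weight 1/5000
  … 62 more
Group by X:
  weight(X=0) = 91/2750
  weight(X=1) = 182/4125
  weight(X=2) = 353/8250
Total weight = 91/2750 + 182/4125 + 353/8250 = 3/25
P(X=0 | obs) = 91/2750 / 3/25 = 91/330
P(X=1 | obs) = 182/4125 / 3/25 = 182/495
P(X=2 | obs) = 353/8250 / 3/25 = 353/990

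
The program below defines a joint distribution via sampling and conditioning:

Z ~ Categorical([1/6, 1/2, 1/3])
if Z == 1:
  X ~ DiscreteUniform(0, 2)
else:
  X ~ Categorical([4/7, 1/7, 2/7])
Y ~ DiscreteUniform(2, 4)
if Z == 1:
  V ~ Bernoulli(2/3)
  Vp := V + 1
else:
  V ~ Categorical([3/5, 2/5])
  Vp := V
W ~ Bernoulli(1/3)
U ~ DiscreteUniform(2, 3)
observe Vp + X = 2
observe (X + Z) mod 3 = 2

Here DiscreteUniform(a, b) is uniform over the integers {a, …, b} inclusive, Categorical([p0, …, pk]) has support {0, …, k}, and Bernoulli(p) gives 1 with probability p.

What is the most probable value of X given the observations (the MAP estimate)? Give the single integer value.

argmax_v P(X = v | obs) = 1

Enumerate traces; 24 have nonzero weight after conditioning:
  (Z=0, X=2, Y=2, V=0, W=0, U=2) weight 1/315
  (Z=0, X=2, Y=2, V=0, W=0, U=3) weight 1/315
  (Z=0, X=2, Y=2, V=0, W=1, U=2) weight 1/630
  (Z=0, X=2, Y=2, V=0, W=1, U=3) weight 1/630
  (Z=0, X=2, Y=3, V=0, W=0, U=2) weight 1/315
  (Z=0, X=2, Y=3, V=0, W=0, U=3) weight 1/315
  (Z=0, X=2, Y=3, V=0, W=1, U=2) weight 1/630
  (Z=0, X=2, Y=3, V=0, W=1, U=3) weight 1/630
  (Z=1, X=1, Y=2, V=0, W=0, U=2) weight 1/162
  … 15 more
Group by X:
  weight(X=1) = 1/18
  weight(X=2) = 1/35
Total weight = 1/18 + 1/35 = 53/630
P(X=1 | obs) = 1/18 / 53/630 = 35/53
P(X=2 | obs) = 1/35 / 53/630 = 18/53
argmax = 1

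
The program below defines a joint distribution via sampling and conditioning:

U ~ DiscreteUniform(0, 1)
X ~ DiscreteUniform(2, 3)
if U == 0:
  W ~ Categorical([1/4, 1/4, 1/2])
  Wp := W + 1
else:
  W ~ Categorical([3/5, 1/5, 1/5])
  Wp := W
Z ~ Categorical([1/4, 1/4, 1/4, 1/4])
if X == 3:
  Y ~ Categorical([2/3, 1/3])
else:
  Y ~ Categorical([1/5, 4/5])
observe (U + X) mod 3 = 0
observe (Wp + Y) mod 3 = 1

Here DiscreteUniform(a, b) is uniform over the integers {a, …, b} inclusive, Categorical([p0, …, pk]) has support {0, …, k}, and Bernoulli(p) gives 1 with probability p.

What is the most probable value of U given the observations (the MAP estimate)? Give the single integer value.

argmax_v P(U = v | obs) = 1

Enumerate traces; 16 have nonzero weight after conditioning:
  (U=0, X=3, W=0, Z=0, Y=0) weight 1/96
  (U=0, X=3, W=0, Z=1, Y=0) weight 1/96
  (U=0, X=3, W=0, Z=2, Y=0) weight 1/96
  (U=0, X=3, W=0, Z=3, Y=0) weight 1/96
  (U=0, X=3, W=2, Z=0, Y=1) weight 1/96
  (U=0, X=3, W=2, Z=1, Y=1) weight 1/96
  (U=0, X=3, W=2, Z=2, Y=1) weight 1/96
  (U=0, X=3, W=2, Z=3, Y=1) weight 1/96
  (U=1, X=2, W=0, Z=0, Y=1) weight 3/100
  … 7 more
Group by U:
  weight(U=0) = 1/12
  weight(U=1) = 13/100
Total weight = 1/12 + 13/100 = 16/75
P(U=0 | obs) = 1/12 / 16/75 = 25/64
P(U=1 | obs) = 13/100 / 16/75 = 39/64
argmax = 1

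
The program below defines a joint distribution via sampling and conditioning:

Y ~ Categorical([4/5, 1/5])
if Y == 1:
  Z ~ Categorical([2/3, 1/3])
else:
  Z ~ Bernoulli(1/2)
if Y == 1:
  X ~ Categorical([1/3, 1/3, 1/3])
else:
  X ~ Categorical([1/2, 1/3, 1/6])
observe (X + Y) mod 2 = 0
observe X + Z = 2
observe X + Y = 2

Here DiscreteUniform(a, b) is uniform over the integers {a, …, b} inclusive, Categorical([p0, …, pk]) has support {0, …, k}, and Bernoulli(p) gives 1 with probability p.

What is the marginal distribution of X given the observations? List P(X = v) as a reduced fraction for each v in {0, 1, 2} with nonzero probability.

Enumerate traces; 2 have nonzero weight after conditioning:
  (Y=0, Z=0, X=2) weight 1/15
  (Y=1, Z=1, X=1) weight 1/45
Group by X:
  weight(X=1) = 1/45
  weight(X=2) = 1/15
Total weight = 1/45 + 1/15 = 4/45
P(X=1 | obs) = 1/45 / 4/45 = 1/4
P(X=2 | obs) = 1/15 / 4/45 = 3/4

P(X=1) = 1/4, P(X=2) = 3/4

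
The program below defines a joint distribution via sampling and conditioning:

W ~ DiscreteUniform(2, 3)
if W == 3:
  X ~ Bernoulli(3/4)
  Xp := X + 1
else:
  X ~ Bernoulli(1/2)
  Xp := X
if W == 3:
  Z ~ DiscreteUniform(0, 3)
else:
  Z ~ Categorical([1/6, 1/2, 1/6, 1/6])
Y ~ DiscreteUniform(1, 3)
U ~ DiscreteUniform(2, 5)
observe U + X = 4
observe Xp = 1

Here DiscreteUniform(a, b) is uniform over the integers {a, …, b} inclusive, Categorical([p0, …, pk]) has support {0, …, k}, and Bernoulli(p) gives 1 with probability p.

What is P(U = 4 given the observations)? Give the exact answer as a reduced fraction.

P(U = 4 | obs) = 1/3

Enumerate traces; 24 have nonzero weight after conditioning:
  (W=2, X=1, Z=0, Y=1, U=3) weight 1/288
  (W=2, X=1, Z=0, Y=2, U=3) weight 1/288
  (W=2, X=1, Z=0, Y=3, U=3) weight 1/288
  (W=2, X=1, Z=1, Y=1, U=3) weight 1/96
  (W=2, X=1, Z=1, Y=2, U=3) weight 1/96
  (W=2, X=1, Z=1, Y=3, U=3) weight 1/96
  (W=2, X=1, Z=2, Y=1, U=3) weight 1/288
  (W=2, X=1, Z=2, Y=2, U=3) weight 1/288
  (W=3, X=0, Z=0, Y=1, U=4) weight 1/384
  … 15 more
Group by U:
  weight(U=3) = 1/16
  weight(U=4) = 1/32
Total weight = 1/16 + 1/32 = 3/32
P(U=3 | obs) = 1/16 / 3/32 = 2/3
P(U=4 | obs) = 1/32 / 3/32 = 1/3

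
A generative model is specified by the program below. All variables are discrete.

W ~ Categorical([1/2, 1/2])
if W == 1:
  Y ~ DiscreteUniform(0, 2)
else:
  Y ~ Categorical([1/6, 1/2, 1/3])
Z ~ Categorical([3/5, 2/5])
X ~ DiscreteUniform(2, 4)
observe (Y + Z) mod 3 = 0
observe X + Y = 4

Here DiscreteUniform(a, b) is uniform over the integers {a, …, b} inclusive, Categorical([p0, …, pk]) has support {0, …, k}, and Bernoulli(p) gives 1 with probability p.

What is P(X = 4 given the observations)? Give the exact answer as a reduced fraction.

P(X = 4 | obs) = 9/17

Enumerate traces; 4 have nonzero weight after conditioning:
  (W=0, Y=0, Z=0, X=4) weight 1/60
  (W=0, Y=2, Z=1, X=2) weight 1/45
  (W=1, Y=0, Z=0, X=4) weight 1/30
  (W=1, Y=2, Z=1, X=2) weight 1/45
Group by X:
  weight(X=2) = 2/45
  weight(X=4) = 1/20
Total weight = 2/45 + 1/20 = 17/180
P(X=2 | obs) = 2/45 / 17/180 = 8/17
P(X=4 | obs) = 1/20 / 17/180 = 9/17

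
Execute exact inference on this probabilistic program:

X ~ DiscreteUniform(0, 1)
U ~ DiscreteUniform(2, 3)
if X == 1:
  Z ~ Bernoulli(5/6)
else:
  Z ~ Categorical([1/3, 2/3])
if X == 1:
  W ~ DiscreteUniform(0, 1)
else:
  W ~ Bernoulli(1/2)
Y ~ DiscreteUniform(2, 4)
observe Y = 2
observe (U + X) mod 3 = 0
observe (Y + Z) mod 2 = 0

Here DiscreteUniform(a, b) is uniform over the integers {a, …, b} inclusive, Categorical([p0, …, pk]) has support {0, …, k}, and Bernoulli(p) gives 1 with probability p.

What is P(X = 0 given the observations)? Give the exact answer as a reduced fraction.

Enumerate traces; 4 have nonzero weight after conditioning:
  (X=0, U=3, Z=0, W=0, Y=2) weight 1/72
  (X=0, U=3, Z=0, W=1, Y=2) weight 1/72
  (X=1, U=2, Z=0, W=0, Y=2) weight 1/144
  (X=1, U=2, Z=0, W=1, Y=2) weight 1/144
Group by X:
  weight(X=0) = 1/36
  weight(X=1) = 1/72
Total weight = 1/36 + 1/72 = 1/24
P(X=0 | obs) = 1/36 / 1/24 = 2/3
P(X=1 | obs) = 1/72 / 1/24 = 1/3

P(X = 0 | obs) = 2/3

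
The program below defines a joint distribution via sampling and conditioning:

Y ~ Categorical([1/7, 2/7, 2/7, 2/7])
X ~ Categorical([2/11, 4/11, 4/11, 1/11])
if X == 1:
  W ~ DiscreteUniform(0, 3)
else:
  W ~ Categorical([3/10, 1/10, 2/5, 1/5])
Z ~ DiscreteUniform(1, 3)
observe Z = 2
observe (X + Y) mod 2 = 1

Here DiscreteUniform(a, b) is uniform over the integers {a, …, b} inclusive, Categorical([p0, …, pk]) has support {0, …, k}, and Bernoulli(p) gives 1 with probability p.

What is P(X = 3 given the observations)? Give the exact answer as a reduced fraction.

P(X = 3 | obs) = 1/13

Enumerate traces; 32 have nonzero weight after conditioning:
  (Y=0, X=1, W=0, Z=2) weight 1/231
  (Y=0, X=1, W=1, Z=2) weight 1/231
  (Y=0, X=1, W=2, Z=2) weight 1/231
  (Y=0, X=1, W=3, Z=2) weight 1/231
  (Y=0, X=3, W=0, Z=2) weight 1/770
  (Y=0, X=3, W=1, Z=2) weight 1/2310
  (Y=0, X=3, W=2, Z=2) weight 2/1155
  (Y=0, X=3, W=3, Z=2) weight 1/1155
  (Y=1, X=0, W=0, Z=2) weight 2/385
  (Y=1, X=2, W=0, Z=2) weight 4/385
  … 22 more
Group by X:
  weight(X=0) = 8/231
  weight(X=1) = 4/77
  weight(X=2) = 16/231
  weight(X=3) = 1/77
Total weight = 8/231 + 4/77 + 16/231 + 1/77 = 13/77
P(X=0 | obs) = 8/231 / 13/77 = 8/39
P(X=1 | obs) = 4/77 / 13/77 = 4/13
P(X=2 | obs) = 16/231 / 13/77 = 16/39
P(X=3 | obs) = 1/77 / 13/77 = 1/13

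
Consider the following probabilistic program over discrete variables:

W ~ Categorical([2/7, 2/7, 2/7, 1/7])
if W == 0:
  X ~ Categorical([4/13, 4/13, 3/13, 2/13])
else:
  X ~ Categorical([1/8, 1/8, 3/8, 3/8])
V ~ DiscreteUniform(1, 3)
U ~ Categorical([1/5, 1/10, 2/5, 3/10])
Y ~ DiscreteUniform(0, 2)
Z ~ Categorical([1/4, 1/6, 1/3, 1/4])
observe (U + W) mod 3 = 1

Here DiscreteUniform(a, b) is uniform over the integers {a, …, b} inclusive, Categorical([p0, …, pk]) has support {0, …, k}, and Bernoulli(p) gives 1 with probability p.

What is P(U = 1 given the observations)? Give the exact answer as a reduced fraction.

Enumerate traces; 720 have nonzero weight after conditioning:
  (W=0, X=0, V=1, U=1, Y=0, Z=0) weight 1/4095
  (W=0, X=0, V=1, U=1, Y=0, Z=1) weight 2/12285
  (W=0, X=0, V=1, U=1, Y=0, Z=2) weight 4/12285
  (W=0, X=0, V=1, U=1, Y=0, Z=3) weight 1/4095
  (W=0, X=0, V=1, U=1, Y=1, Z=0) weight 1/4095
  (W=0, X=0, V=1, U=1, Y=1, Z=1) weight 2/12285
  (W=0, X=0, V=1, U=1, Y=1, Z=2) weight 4/12285
  (W=0, X=0, V=1, U=1, Y=1, Z=3) weight 1/4095
  (W=1, X=0, V=1, U=0, Y=0, Z=0) weight 1/5040
  (W=1, X=0, V=1, U=3, Y=0, Z=0) weight 1/3360
  … 710 more
Group by U:
  weight(U=0) = 2/35
  weight(U=1) = 3/70
  weight(U=2) = 4/35
  weight(U=3) = 3/35
Total weight = 2/35 + 3/70 + 4/35 + 3/35 = 3/10
P(U=0 | obs) = 2/35 / 3/10 = 4/21
P(U=1 | obs) = 3/70 / 3/10 = 1/7
P(U=2 | obs) = 4/35 / 3/10 = 8/21
P(U=3 | obs) = 3/35 / 3/10 = 2/7

P(U = 1 | obs) = 1/7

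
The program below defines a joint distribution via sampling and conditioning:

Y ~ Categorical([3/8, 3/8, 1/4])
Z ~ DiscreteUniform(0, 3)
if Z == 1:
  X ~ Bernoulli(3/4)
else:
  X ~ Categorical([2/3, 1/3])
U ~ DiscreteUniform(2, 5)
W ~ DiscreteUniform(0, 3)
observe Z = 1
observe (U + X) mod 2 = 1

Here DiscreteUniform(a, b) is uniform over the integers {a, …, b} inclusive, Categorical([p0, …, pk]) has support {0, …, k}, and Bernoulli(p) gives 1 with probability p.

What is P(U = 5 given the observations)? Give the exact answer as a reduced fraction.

Enumerate traces; 48 have nonzero weight after conditioning:
  (Y=0, Z=1, X=0, U=3, W=0) weight 3/2048
  (Y=0, Z=1, X=0, U=3, W=1) weight 3/2048
  (Y=0, Z=1, X=0, U=3, W=2) weight 3/2048
  (Y=0, Z=1, X=0, U=3, W=3) weight 3/2048
  (Y=0, Z=1, X=0, U=5, W=0) weight 3/2048
  (Y=0, Z=1, X=0, U=5, W=1) weight 3/2048
  (Y=0, Z=1, X=0, U=5, W=2) weight 3/2048
  (Y=0, Z=1, X=0, U=5, W=3) weight 3/2048
  (Y=0, Z=1, X=1, U=2, W=0) weight 9/2048
  (Y=0, Z=1, X=1, U=4, W=0) weight 9/2048
  … 38 more
Group by U:
  weight(U=2) = 3/64
  weight(U=3) = 1/64
  weight(U=4) = 3/64
  weight(U=5) = 1/64
Total weight = 3/64 + 1/64 + 3/64 + 1/64 = 1/8
P(U=2 | obs) = 3/64 / 1/8 = 3/8
P(U=3 | obs) = 1/64 / 1/8 = 1/8
P(U=4 | obs) = 3/64 / 1/8 = 3/8
P(U=5 | obs) = 1/64 / 1/8 = 1/8

P(U = 5 | obs) = 1/8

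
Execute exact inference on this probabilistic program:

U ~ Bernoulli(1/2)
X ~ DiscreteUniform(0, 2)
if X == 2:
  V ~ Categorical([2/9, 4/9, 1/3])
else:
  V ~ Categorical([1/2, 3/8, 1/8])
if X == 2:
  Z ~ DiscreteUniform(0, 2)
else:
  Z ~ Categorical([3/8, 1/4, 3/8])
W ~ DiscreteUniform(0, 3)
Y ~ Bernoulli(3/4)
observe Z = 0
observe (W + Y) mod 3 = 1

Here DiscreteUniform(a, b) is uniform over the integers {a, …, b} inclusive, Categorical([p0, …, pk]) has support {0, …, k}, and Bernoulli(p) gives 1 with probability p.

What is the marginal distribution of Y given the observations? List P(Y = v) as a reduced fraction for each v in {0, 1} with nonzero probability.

P(Y=0) = 1/7, P(Y=1) = 6/7

Enumerate traces; 54 have nonzero weight after conditioning:
  (U=0, X=0, V=0, Z=0, W=0, Y=1) weight 3/512
  (U=0, X=0, V=0, Z=0, W=1, Y=0) weight 1/512
  (U=0, X=0, V=0, Z=0, W=3, Y=1) weight 3/512
  (U=0, X=0, V=1, Z=0, W=0, Y=1) weight 9/2048
  (U=0, X=0, V=1, Z=0, W=1, Y=0) weight 3/2048
  (U=0, X=0, V=1, Z=0, W=3, Y=1) weight 9/2048
  (U=0, X=0, V=2, Z=0, W=0, Y=1) weight 3/2048
  (U=0, X=0, V=2, Z=0, W=1, Y=0) weight 1/2048
  … 46 more
Group by Y:
  weight(Y=0) = 13/576
  weight(Y=1) = 13/96
Total weight = 13/576 + 13/96 = 91/576
P(Y=0 | obs) = 13/576 / 91/576 = 1/7
P(Y=1 | obs) = 13/96 / 91/576 = 6/7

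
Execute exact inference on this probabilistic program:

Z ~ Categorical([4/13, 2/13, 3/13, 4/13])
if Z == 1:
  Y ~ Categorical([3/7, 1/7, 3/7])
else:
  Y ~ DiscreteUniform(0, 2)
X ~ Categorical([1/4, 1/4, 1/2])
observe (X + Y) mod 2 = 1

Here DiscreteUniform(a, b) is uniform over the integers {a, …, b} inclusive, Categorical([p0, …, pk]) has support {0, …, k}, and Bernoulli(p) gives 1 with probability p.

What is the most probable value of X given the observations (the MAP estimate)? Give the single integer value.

Enumerate traces; 16 have nonzero weight after conditioning:
  (Z=0, Y=0, X=1) weight 1/39
  (Z=0, Y=1, X=0) weight 1/39
  (Z=0, Y=1, X=2) weight 2/39
  (Z=0, Y=2, X=1) weight 1/39
  (Z=1, Y=0, X=1) weight 3/182
  (Z=1, Y=1, X=0) weight 1/182
  (Z=1, Y=1, X=2) weight 1/91
  (Z=1, Y=2, X=1) weight 3/182
  … 8 more
Group by X:
  weight(X=0) = 83/1092
  weight(X=1) = 95/546
  weight(X=2) = 83/546
Total weight = 83/1092 + 95/546 + 83/546 = 439/1092
P(X=0 | obs) = 83/1092 / 439/1092 = 83/439
P(X=1 | obs) = 95/546 / 439/1092 = 190/439
P(X=2 | obs) = 83/546 / 439/1092 = 166/439
argmax = 1

argmax_v P(X = v | obs) = 1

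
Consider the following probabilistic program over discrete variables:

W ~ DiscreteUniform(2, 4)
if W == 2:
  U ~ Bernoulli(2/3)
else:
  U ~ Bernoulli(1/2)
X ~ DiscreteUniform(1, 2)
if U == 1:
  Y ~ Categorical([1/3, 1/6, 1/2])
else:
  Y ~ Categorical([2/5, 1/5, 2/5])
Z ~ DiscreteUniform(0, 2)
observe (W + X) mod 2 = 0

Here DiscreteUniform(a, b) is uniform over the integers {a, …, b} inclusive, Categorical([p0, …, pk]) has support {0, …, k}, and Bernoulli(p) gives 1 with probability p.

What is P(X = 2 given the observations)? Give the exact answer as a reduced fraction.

P(X = 2 | obs) = 2/3

Enumerate traces; 54 have nonzero weight after conditioning:
  (W=2, U=0, X=2, Y=0, Z=0) weight 1/135
  (W=2, U=0, X=2, Y=0, Z=1) weight 1/135
  (W=2, U=0, X=2, Y=0, Z=2) weight 1/135
  (W=2, U=0, X=2, Y=1, Z=0) weight 1/270
  (W=2, U=0, X=2, Y=1, Z=1) weight 1/270
  (W=2, U=0, X=2, Y=1, Z=2) weight 1/270
  (W=2, U=0, X=2, Y=2, Z=0) weight 1/135
  (W=2, U=0, X=2, Y=2, Z=1) weight 1/135
  (W=3, U=0, X=1, Y=0, Z=0) weight 1/90
  … 45 more
Group by X:
  weight(X=1) = 1/6
  weight(X=2) = 1/3
Total weight = 1/6 + 1/3 = 1/2
P(X=1 | obs) = 1/6 / 1/2 = 1/3
P(X=2 | obs) = 1/3 / 1/2 = 2/3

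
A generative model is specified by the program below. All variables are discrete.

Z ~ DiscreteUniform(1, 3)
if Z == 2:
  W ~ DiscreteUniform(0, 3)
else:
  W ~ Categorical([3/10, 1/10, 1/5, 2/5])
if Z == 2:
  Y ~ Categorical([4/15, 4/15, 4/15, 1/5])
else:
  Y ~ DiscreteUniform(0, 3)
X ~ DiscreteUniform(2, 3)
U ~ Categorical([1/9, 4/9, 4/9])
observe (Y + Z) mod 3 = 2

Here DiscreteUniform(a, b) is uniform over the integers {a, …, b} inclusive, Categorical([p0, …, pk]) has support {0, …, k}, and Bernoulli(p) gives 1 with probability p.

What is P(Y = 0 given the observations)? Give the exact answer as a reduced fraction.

Enumerate traces; 96 have nonzero weight after conditioning:
  (Z=1, W=0, Y=1, X=2, U=0) weight 1/720
  (Z=1, W=0, Y=1, X=2, U=1) weight 1/180
  (Z=1, W=0, Y=1, X=2, U=2) weight 1/180
  (Z=1, W=0, Y=1, X=3, U=0) weight 1/720
  (Z=1, W=0, Y=1, X=3, U=1) weight 1/180
  (Z=1, W=0, Y=1, X=3, U=2) weight 1/180
  (Z=1, W=1, Y=1, X=2, U=0) weight 1/2160
  (Z=1, W=1, Y=1, X=2, U=1) weight 1/540
  (Z=2, W=0, Y=0, X=2, U=0) weight 1/810
  (Z=2, W=0, Y=3, X=2, U=0) weight 1/1080
  … 86 more
Group by Y:
  weight(Y=0) = 4/45
  weight(Y=1) = 1/12
  weight(Y=2) = 1/12
  weight(Y=3) = 1/15
Total weight = 4/45 + 1/12 + 1/12 + 1/15 = 29/90
P(Y=0 | obs) = 4/45 / 29/90 = 8/29
P(Y=1 | obs) = 1/12 / 29/90 = 15/58
P(Y=2 | obs) = 1/12 / 29/90 = 15/58
P(Y=3 | obs) = 1/15 / 29/90 = 6/29

P(Y = 0 | obs) = 8/29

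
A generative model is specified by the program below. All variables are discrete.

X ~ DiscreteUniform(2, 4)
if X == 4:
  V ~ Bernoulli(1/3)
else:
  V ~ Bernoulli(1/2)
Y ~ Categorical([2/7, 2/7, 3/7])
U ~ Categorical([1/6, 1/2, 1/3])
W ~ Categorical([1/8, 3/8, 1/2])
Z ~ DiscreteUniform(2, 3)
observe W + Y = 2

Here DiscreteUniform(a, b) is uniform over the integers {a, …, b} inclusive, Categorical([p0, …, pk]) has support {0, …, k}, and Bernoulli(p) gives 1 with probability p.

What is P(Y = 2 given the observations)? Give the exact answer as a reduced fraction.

Enumerate traces; 108 have nonzero weight after conditioning:
  (X=2, V=0, Y=0, U=0, W=2, Z=2) weight 1/504
  (X=2, V=0, Y=0, U=0, W=2, Z=3) weight 1/504
  (X=2, V=0, Y=0, U=1, W=2, Z=2) weight 1/168
  (X=2, V=0, Y=0, U=1, W=2, Z=3) weight 1/168
  (X=2, V=0, Y=0, U=2, W=2, Z=2) weight 1/252
  (X=2, V=0, Y=0, U=2, W=2, Z=3) weight 1/252
  (X=2, V=0, Y=1, U=0, W=1, Z=2) weight 1/672
  (X=2, V=0, Y=1, U=0, W=1, Z=3) weight 1/672
  (X=2, V=0, Y=2, U=0, W=0, Z=2) weight 1/1344
  … 99 more
Group by Y:
  weight(Y=0) = 1/7
  weight(Y=1) = 3/28
  weight(Y=2) = 3/56
Total weight = 1/7 + 3/28 + 3/56 = 17/56
P(Y=0 | obs) = 1/7 / 17/56 = 8/17
P(Y=1 | obs) = 3/28 / 17/56 = 6/17
P(Y=2 | obs) = 3/56 / 17/56 = 3/17

P(Y = 2 | obs) = 3/17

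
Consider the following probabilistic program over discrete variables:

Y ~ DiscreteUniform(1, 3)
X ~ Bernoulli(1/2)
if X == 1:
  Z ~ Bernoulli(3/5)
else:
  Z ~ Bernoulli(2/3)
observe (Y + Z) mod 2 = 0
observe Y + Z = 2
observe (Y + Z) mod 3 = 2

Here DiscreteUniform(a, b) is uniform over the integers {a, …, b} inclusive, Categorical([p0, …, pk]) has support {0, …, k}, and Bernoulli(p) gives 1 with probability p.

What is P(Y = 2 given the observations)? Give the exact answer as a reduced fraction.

Enumerate traces; 4 have nonzero weight after conditioning:
  (Y=1, X=0, Z=1) weight 1/9
  (Y=1, X=1, Z=1) weight 1/10
  (Y=2, X=0, Z=0) weight 1/18
  (Y=2, X=1, Z=0) weight 1/15
Group by Y:
  weight(Y=1) = 19/90
  weight(Y=2) = 11/90
Total weight = 19/90 + 11/90 = 1/3
P(Y=1 | obs) = 19/90 / 1/3 = 19/30
P(Y=2 | obs) = 11/90 / 1/3 = 11/30

P(Y = 2 | obs) = 11/30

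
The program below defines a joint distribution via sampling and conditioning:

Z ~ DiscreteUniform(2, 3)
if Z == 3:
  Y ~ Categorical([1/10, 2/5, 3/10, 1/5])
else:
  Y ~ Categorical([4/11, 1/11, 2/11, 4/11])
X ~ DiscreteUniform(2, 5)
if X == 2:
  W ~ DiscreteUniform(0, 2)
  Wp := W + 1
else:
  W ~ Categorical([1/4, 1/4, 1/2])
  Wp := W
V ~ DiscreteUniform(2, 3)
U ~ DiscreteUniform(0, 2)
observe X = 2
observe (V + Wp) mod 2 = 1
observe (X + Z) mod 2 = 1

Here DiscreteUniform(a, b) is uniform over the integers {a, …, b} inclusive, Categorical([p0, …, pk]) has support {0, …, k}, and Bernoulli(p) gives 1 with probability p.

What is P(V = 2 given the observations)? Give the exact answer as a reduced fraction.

P(V = 2 | obs) = 2/3

Enumerate traces; 36 have nonzero weight after conditioning:
  (Z=3, Y=0, X=2, W=0, V=2, U=0) weight 1/1440
  (Z=3, Y=0, X=2, W=0, V=2, U=1) weight 1/1440
  (Z=3, Y=0, X=2, W=0, V=2, U=2) weight 1/1440
  (Z=3, Y=0, X=2, W=1, V=3, U=0) weight 1/1440
  (Z=3, Y=0, X=2, W=1, V=3, U=1) weight 1/1440
  (Z=3, Y=0, X=2, W=1, V=3, U=2) weight 1/1440
  (Z=3, Y=0, X=2, W=2, V=2, U=0) weight 1/1440
  (Z=3, Y=0, X=2, W=2, V=2, U=1) weight 1/1440
  … 28 more
Group by V:
  weight(V=2) = 1/24
  weight(V=3) = 1/48
Total weight = 1/24 + 1/48 = 1/16
P(V=2 | obs) = 1/24 / 1/16 = 2/3
P(V=3 | obs) = 1/48 / 1/16 = 1/3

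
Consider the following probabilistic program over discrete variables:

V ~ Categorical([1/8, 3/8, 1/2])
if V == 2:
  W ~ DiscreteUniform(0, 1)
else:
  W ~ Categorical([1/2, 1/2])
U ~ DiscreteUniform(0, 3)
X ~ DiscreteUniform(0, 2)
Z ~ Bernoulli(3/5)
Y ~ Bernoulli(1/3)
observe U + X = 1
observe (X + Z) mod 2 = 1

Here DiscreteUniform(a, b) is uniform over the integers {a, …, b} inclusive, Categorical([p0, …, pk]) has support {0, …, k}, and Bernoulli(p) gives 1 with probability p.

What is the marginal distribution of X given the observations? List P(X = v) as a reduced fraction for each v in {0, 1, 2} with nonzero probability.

Enumerate traces; 24 have nonzero weight after conditioning:
  (V=0, W=0, U=0, X=1, Z=0, Y=0) weight 1/720
  (V=0, W=0, U=0, X=1, Z=0, Y=1) weight 1/1440
  (V=0, W=0, U=1, X=0, Z=1, Y=0) weight 1/480
  (V=0, W=0, U=1, X=0, Z=1, Y=1) weight 1/960
  (V=0, W=1, U=0, X=1, Z=0, Y=0) weight 1/720
  (V=0, W=1, U=0, X=1, Z=0, Y=1) weight 1/1440
  (V=0, W=1, U=1, X=0, Z=1, Y=0) weight 1/480
  (V=0, W=1, U=1, X=0, Z=1, Y=1) weight 1/960
  … 16 more
Group by X:
  weight(X=0) = 1/20
  weight(X=1) = 1/30
Total weight = 1/20 + 1/30 = 1/12
P(X=0 | obs) = 1/20 / 1/12 = 3/5
P(X=1 | obs) = 1/30 / 1/12 = 2/5

P(X=0) = 3/5, P(X=1) = 2/5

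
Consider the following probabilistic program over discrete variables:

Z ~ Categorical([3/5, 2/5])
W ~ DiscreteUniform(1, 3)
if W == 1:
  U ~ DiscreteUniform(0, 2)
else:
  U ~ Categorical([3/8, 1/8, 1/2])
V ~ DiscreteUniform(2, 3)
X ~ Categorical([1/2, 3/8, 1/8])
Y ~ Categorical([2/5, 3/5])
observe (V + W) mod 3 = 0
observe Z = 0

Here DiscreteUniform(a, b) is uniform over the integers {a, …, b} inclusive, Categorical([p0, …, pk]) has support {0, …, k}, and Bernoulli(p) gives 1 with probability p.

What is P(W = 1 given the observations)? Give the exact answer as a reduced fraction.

P(W = 1 | obs) = 1/2

Enumerate traces; 36 have nonzero weight after conditioning:
  (Z=0, W=1, U=0, V=2, X=0, Y=0) weight 1/150
  (Z=0, W=1, U=0, V=2, X=0, Y=1) weight 1/100
  (Z=0, W=1, U=0, V=2, X=1, Y=0) weight 1/200
  (Z=0, W=1, U=0, V=2, X=1, Y=1) weight 3/400
  (Z=0, W=1, U=0, V=2, X=2, Y=0) weight 1/600
  (Z=0, W=1, U=0, V=2, X=2, Y=1) weight 1/400
  (Z=0, W=1, U=1, V=2, X=0, Y=0) weight 1/150
  (Z=0, W=1, U=1, V=2, X=0, Y=1) weight 1/100
  (Z=0, W=3, U=0, V=3, X=0, Y=0) weight 3/400
  … 27 more
Group by W:
  weight(W=1) = 1/10
  weight(W=3) = 1/10
Total weight = 1/10 + 1/10 = 1/5
P(W=1 | obs) = 1/10 / 1/5 = 1/2
P(W=3 | obs) = 1/10 / 1/5 = 1/2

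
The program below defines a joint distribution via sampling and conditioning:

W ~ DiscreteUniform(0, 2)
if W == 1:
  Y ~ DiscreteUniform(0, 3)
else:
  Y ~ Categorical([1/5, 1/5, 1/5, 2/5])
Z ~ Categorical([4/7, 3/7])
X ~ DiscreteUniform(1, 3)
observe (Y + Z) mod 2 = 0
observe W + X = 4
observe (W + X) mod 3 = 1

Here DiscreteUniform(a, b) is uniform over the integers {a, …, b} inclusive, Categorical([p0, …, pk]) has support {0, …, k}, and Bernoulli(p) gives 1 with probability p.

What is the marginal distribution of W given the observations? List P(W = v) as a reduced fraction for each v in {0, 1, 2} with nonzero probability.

P(W=1) = 35/69, P(W=2) = 34/69

Enumerate traces; 8 have nonzero weight after conditioning:
  (W=1, Y=0, Z=0, X=3) weight 1/63
  (W=1, Y=1, Z=1, X=3) weight 1/84
  (W=1, Y=2, Z=0, X=3) weight 1/63
  (W=1, Y=3, Z=1, X=3) weight 1/84
  (W=2, Y=0, Z=0, X=2) weight 4/315
  (W=2, Y=1, Z=1, X=2) weight 1/105
  (W=2, Y=2, Z=0, X=2) weight 4/315
  (W=2, Y=3, Z=1, X=2) weight 2/105
Group by W:
  weight(W=1) = 1/18
  weight(W=2) = 17/315
Total weight = 1/18 + 17/315 = 23/210
P(W=1 | obs) = 1/18 / 23/210 = 35/69
P(W=2 | obs) = 17/315 / 23/210 = 34/69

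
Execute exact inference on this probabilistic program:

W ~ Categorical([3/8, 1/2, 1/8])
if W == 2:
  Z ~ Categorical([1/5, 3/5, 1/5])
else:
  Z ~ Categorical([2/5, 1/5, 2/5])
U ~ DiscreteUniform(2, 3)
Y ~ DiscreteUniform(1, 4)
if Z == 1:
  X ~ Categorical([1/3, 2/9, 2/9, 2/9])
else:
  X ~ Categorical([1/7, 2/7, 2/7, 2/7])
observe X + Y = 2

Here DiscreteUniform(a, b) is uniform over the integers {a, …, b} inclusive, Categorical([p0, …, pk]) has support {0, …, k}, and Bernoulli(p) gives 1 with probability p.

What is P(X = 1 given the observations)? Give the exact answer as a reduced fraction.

Enumerate traces; 36 have nonzero weight after conditioning:
  (W=0, Z=0, U=2, Y=1, X=1) weight 3/560
  (W=0, Z=0, U=2, Y=2, X=0) weight 3/1120
  (W=0, Z=0, U=3, Y=1, X=1) weight 3/560
  (W=0, Z=0, U=3, Y=2, X=0) weight 3/1120
  (W=0, Z=1, U=2, Y=1, X=1) weight 1/480
  (W=0, Z=1, U=2, Y=2, X=0) weight 1/320
  (W=0, Z=1, U=3, Y=1, X=1) weight 1/480
  (W=0, Z=1, U=3, Y=2, X=0) weight 1/320
  … 28 more
Group by X:
  weight(X=0) = 1/21
  weight(X=1) = 17/252
Total weight = 1/21 + 17/252 = 29/252
P(X=0 | obs) = 1/21 / 29/252 = 12/29
P(X=1 | obs) = 17/252 / 29/252 = 17/29

P(X = 1 | obs) = 17/29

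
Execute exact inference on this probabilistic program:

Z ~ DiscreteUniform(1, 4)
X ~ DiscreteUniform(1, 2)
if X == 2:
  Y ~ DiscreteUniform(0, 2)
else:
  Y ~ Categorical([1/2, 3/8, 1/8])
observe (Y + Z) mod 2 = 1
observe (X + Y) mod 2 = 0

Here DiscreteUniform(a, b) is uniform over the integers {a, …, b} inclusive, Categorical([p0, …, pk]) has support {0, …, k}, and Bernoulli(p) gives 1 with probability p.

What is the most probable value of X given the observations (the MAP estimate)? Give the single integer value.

argmax_v P(X = v | obs) = 2

Enumerate traces; 6 have nonzero weight after conditioning:
  (Z=1, X=2, Y=0) weight 1/24
  (Z=1, X=2, Y=2) weight 1/24
  (Z=2, X=1, Y=1) weight 3/64
  (Z=3, X=2, Y=0) weight 1/24
  (Z=3, X=2, Y=2) weight 1/24
  (Z=4, X=1, Y=1) weight 3/64
Group by X:
  weight(X=1) = 3/32
  weight(X=2) = 1/6
Total weight = 3/32 + 1/6 = 25/96
P(X=1 | obs) = 3/32 / 25/96 = 9/25
P(X=2 | obs) = 1/6 / 25/96 = 16/25
argmax = 2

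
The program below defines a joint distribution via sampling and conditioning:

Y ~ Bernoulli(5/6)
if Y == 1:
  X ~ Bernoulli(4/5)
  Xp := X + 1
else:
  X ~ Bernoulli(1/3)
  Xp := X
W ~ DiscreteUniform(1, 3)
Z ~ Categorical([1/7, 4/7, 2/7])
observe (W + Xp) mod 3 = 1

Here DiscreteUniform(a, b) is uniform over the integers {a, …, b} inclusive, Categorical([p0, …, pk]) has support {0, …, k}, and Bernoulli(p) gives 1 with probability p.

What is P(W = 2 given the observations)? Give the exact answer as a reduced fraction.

P(W = 2 | obs) = 2/3

Enumerate traces; 12 have nonzero weight after conditioning:
  (Y=0, X=0, W=1, Z=0) weight 1/189
  (Y=0, X=0, W=1, Z=1) weight 4/189
  (Y=0, X=0, W=1, Z=2) weight 2/189
  (Y=0, X=1, W=3, Z=0) weight 1/378
  (Y=0, X=1, W=3, Z=1) weight 2/189
  (Y=0, X=1, W=3, Z=2) weight 1/189
  (Y=1, X=0, W=3, Z=0) weight 1/126
  (Y=1, X=0, W=3, Z=1) weight 2/63
  (Y=1, X=1, W=2, Z=0) weight 2/63
  … 3 more
Group by W:
  weight(W=1) = 1/27
  weight(W=2) = 2/9
  weight(W=3) = 2/27
Total weight = 1/27 + 2/9 + 2/27 = 1/3
P(W=1 | obs) = 1/27 / 1/3 = 1/9
P(W=2 | obs) = 2/9 / 1/3 = 2/3
P(W=3 | obs) = 2/27 / 1/3 = 2/9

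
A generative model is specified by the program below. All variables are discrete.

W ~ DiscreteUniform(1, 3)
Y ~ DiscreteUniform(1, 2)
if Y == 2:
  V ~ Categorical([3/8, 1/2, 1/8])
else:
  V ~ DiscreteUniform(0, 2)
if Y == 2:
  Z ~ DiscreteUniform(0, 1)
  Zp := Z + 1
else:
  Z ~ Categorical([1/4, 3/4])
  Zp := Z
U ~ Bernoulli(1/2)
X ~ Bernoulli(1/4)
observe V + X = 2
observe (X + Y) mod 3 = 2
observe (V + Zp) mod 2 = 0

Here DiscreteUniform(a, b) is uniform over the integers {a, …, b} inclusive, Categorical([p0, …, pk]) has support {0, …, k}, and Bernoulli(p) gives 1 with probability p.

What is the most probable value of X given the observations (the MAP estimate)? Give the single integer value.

Enumerate traces; 12 have nonzero weight after conditioning:
  (W=1, Y=1, V=1, Z=1, U=0, X=1) weight 1/192
  (W=1, Y=1, V=1, Z=1, U=1, X=1) weight 1/192
  (W=1, Y=2, V=2, Z=1, U=0, X=0) weight 1/256
  (W=1, Y=2, V=2, Z=1, U=1, X=0) weight 1/256
  (W=2, Y=1, V=1, Z=1, U=0, X=1) weight 1/192
  (W=2, Y=1, V=1, Z=1, U=1, X=1) weight 1/192
  (W=2, Y=2, V=2, Z=1, U=0, X=0) weight 1/256
  (W=2, Y=2, V=2, Z=1, U=1, X=0) weight 1/256
  … 4 more
Group by X:
  weight(X=0) = 3/128
  weight(X=1) = 1/32
Total weight = 3/128 + 1/32 = 7/128
P(X=0 | obs) = 3/128 / 7/128 = 3/7
P(X=1 | obs) = 1/32 / 7/128 = 4/7
argmax = 1

argmax_v P(X = v | obs) = 1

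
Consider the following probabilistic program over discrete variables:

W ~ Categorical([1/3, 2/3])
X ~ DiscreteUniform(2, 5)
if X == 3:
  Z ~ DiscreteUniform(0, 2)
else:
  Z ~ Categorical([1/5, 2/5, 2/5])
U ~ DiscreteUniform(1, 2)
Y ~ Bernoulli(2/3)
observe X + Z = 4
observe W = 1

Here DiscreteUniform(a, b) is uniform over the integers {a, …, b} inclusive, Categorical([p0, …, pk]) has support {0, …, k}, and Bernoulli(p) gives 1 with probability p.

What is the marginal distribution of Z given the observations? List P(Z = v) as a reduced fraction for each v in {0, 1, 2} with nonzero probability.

Enumerate traces; 12 have nonzero weight after conditioning:
  (W=1, X=2, Z=2, U=1, Y=0) weight 1/90
  (W=1, X=2, Z=2, U=1, Y=1) weight 1/45
  (W=1, X=2, Z=2, U=2, Y=0) weight 1/90
  (W=1, X=2, Z=2, U=2, Y=1) weight 1/45
  (W=1, X=3, Z=1, U=1, Y=0) weight 1/108
  (W=1, X=3, Z=1, U=1, Y=1) weight 1/54
  (W=1, X=3, Z=1, U=2, Y=0) weight 1/108
  (W=1, X=3, Z=1, U=2, Y=1) weight 1/54
  (W=1, X=4, Z=0, U=1, Y=0) weight 1/180
  … 3 more
Group by Z:
  weight(Z=0) = 1/30
  weight(Z=1) = 1/18
  weight(Z=2) = 1/15
Total weight = 1/30 + 1/18 + 1/15 = 7/45
P(Z=0 | obs) = 1/30 / 7/45 = 3/14
P(Z=1 | obs) = 1/18 / 7/45 = 5/14
P(Z=2 | obs) = 1/15 / 7/45 = 3/7

P(Z=0) = 3/14, P(Z=1) = 5/14, P(Z=2) = 3/7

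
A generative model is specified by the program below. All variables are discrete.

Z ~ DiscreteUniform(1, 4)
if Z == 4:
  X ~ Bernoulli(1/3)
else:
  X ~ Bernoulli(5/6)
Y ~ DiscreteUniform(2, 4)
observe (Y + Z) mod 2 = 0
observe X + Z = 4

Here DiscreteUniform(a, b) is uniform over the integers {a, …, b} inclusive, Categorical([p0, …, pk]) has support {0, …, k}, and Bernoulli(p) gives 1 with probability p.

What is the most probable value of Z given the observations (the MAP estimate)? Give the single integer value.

Enumerate traces; 3 have nonzero weight after conditioning:
  (Z=3, X=1, Y=3) weight 5/72
  (Z=4, X=0, Y=2) weight 1/18
  (Z=4, X=0, Y=4) weight 1/18
Group by Z:
  weight(Z=3) = 5/72
  weight(Z=4) = 1/9
Total weight = 5/72 + 1/9 = 13/72
P(Z=3 | obs) = 5/72 / 13/72 = 5/13
P(Z=4 | obs) = 1/9 / 13/72 = 8/13
argmax = 4

argmax_v P(Z = v | obs) = 4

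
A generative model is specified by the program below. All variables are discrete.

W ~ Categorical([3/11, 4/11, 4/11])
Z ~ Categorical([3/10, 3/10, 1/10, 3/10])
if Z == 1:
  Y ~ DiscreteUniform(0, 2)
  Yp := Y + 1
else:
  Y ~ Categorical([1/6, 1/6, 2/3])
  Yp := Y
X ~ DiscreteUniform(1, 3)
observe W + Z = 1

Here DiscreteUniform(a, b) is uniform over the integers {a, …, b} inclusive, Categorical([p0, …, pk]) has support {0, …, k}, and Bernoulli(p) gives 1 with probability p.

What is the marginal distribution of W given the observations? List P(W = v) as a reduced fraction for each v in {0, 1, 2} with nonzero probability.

P(W=0) = 3/7, P(W=1) = 4/7

Enumerate traces; 18 have nonzero weight after conditioning:
  (W=0, Z=1, Y=0, X=1) weight 1/110
  (W=0, Z=1, Y=0, X=2) weight 1/110
  (W=0, Z=1, Y=0, X=3) weight 1/110
  (W=0, Z=1, Y=1, X=1) weight 1/110
  (W=0, Z=1, Y=1, X=2) weight 1/110
  (W=0, Z=1, Y=1, X=3) weight 1/110
  (W=0, Z=1, Y=2, X=1) weight 1/110
  (W=0, Z=1, Y=2, X=2) weight 1/110
  (W=1, Z=0, Y=0, X=1) weight 1/165
  … 9 more
Group by W:
  weight(W=0) = 9/110
  weight(W=1) = 6/55
Total weight = 9/110 + 6/55 = 21/110
P(W=0 | obs) = 9/110 / 21/110 = 3/7
P(W=1 | obs) = 6/55 / 21/110 = 4/7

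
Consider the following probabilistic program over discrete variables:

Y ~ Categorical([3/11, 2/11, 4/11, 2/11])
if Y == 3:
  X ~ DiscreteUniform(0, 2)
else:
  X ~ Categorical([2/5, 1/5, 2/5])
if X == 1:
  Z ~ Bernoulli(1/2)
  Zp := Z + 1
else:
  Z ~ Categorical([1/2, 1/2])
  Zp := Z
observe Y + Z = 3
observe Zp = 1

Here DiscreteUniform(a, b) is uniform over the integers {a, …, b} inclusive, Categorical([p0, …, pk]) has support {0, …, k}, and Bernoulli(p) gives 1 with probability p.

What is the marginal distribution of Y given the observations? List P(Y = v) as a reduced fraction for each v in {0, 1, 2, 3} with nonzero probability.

Enumerate traces; 3 have nonzero weight after conditioning:
  (Y=2, X=0, Z=1) weight 4/55
  (Y=2, X=2, Z=1) weight 4/55
  (Y=3, X=1, Z=0) weight 1/33
Group by Y:
  weight(Y=2) = 8/55
  weight(Y=3) = 1/33
Total weight = 8/55 + 1/33 = 29/165
P(Y=2 | obs) = 8/55 / 29/165 = 24/29
P(Y=3 | obs) = 1/33 / 29/165 = 5/29

P(Y=2) = 24/29, P(Y=3) = 5/29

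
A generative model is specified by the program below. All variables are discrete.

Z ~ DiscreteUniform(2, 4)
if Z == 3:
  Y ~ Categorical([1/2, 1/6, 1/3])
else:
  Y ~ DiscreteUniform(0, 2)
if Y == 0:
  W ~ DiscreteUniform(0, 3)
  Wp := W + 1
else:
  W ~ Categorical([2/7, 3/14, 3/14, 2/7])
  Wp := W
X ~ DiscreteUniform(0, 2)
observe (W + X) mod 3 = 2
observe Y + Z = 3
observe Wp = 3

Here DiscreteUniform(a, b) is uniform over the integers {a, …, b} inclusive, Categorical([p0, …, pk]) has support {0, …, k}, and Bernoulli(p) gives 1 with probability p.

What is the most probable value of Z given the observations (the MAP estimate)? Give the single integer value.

Enumerate traces; 2 have nonzero weight after conditioning:
  (Z=2, Y=1, W=3, X=2) weight 2/189
  (Z=3, Y=0, W=2, X=0) weight 1/72
Group by Z:
  weight(Z=2) = 2/189
  weight(Z=3) = 1/72
Total weight = 2/189 + 1/72 = 37/1512
P(Z=2 | obs) = 2/189 / 37/1512 = 16/37
P(Z=3 | obs) = 1/72 / 37/1512 = 21/37
argmax = 3

argmax_v P(Z = v | obs) = 3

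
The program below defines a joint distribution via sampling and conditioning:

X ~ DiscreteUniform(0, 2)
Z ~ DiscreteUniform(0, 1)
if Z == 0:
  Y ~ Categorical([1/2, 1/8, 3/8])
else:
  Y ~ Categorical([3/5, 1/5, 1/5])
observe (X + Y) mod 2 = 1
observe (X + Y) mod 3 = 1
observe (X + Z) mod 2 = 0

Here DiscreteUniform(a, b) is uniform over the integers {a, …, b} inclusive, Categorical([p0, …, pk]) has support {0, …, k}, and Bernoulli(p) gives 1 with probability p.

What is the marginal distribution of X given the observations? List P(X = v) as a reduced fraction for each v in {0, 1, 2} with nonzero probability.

Enumerate traces; 2 have nonzero weight after conditioning:
  (X=0, Z=0, Y=1) weight 1/48
  (X=1, Z=1, Y=0) weight 1/10
Group by X:
  weight(X=0) = 1/48
  weight(X=1) = 1/10
Total weight = 1/48 + 1/10 = 29/240
P(X=0 | obs) = 1/48 / 29/240 = 5/29
P(X=1 | obs) = 1/10 / 29/240 = 24/29

P(X=0) = 5/29, P(X=1) = 24/29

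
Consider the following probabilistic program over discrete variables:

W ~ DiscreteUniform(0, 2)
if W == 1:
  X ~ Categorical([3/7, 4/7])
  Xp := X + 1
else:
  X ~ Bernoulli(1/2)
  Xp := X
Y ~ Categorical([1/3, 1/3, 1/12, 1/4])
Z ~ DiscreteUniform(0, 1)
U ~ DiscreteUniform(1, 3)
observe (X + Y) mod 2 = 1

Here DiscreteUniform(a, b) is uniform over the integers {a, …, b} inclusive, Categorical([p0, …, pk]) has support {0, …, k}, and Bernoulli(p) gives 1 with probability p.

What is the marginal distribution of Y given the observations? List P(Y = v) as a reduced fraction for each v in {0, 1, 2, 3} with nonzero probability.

P(Y=0) = 44/125, P(Y=1) = 8/25, P(Y=2) = 11/125, P(Y=3) = 6/25

Enumerate traces; 72 have nonzero weight after conditioning:
  (W=0, X=0, Y=1, Z=0, U=1) weight 1/108
  (W=0, X=0, Y=1, Z=0, U=2) weight 1/108
  (W=0, X=0, Y=1, Z=0, U=3) weight 1/108
  (W=0, X=0, Y=1, Z=1, U=1) weight 1/108
  (W=0, X=0, Y=1, Z=1, U=2) weight 1/108
  (W=0, X=0, Y=1, Z=1, U=3) weight 1/108
  (W=0, X=0, Y=3, Z=0, U=1) weight 1/144
  (W=0, X=0, Y=3, Z=0, U=2) weight 1/144
  (W=0, X=1, Y=0, Z=0, U=1) weight 1/108
  (W=0, X=1, Y=2, Z=0, U=1) weight 1/432
  … 62 more
Group by Y:
  weight(Y=0) = 11/63
  weight(Y=1) = 10/63
  weight(Y=2) = 11/252
  weight(Y=3) = 5/42
Total weight = 11/63 + 10/63 + 11/252 + 5/42 = 125/252
P(Y=0 | obs) = 11/63 / 125/252 = 44/125
P(Y=1 | obs) = 10/63 / 125/252 = 8/25
P(Y=2 | obs) = 11/252 / 125/252 = 11/125
P(Y=3 | obs) = 5/42 / 125/252 = 6/25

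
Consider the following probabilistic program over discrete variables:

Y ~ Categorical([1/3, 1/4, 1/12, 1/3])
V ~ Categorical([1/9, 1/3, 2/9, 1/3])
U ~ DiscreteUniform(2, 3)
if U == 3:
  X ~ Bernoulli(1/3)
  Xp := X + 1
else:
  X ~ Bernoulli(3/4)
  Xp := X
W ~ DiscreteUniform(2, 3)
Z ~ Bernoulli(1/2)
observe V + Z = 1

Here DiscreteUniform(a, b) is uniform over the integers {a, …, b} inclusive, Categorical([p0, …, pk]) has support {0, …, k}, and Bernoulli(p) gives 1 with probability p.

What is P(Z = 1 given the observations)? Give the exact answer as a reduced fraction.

P(Z = 1 | obs) = 1/4

Enumerate traces; 64 have nonzero weight after conditioning:
  (Y=0, V=0, U=2, X=0, W=2, Z=1) weight 1/864
  (Y=0, V=0, U=2, X=0, W=3, Z=1) weight 1/864
  (Y=0, V=0, U=2, X=1, W=2, Z=1) weight 1/288
  (Y=0, V=0, U=2, X=1, W=3, Z=1) weight 1/288
  (Y=0, V=0, U=3, X=0, W=2, Z=1) weight 1/324
  (Y=0, V=0, U=3, X=0, W=3, Z=1) weight 1/324
  (Y=0, V=0, U=3, X=1, W=2, Z=1) weight 1/648
  (Y=0, V=0, U=3, X=1, W=3, Z=1) weight 1/648
  (Y=0, V=1, U=2, X=0, W=2, Z=0) weight 1/288
  … 55 more
Group by Z:
  weight(Z=0) = 1/6
  weight(Z=1) = 1/18
Total weight = 1/6 + 1/18 = 2/9
P(Z=0 | obs) = 1/6 / 2/9 = 3/4
P(Z=1 | obs) = 1/18 / 2/9 = 1/4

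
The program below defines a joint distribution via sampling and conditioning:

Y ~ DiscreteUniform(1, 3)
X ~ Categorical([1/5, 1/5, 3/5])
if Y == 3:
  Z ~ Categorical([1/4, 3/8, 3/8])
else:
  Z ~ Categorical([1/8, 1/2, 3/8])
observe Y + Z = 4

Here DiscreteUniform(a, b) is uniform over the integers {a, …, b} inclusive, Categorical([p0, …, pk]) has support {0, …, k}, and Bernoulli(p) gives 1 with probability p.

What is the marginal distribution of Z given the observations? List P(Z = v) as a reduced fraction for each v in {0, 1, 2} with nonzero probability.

Enumerate traces; 6 have nonzero weight after conditioning:
  (Y=2, X=0, Z=2) weight 1/40
  (Y=2, X=1, Z=2) weight 1/40
  (Y=2, X=2, Z=2) weight 3/40
  (Y=3, X=0, Z=1) weight 1/40
  (Y=3, X=1, Z=1) weight 1/40
  (Y=3, X=2, Z=1) weight 3/40
Group by Z:
  weight(Z=1) = 1/8
  weight(Z=2) = 1/8
Total weight = 1/8 + 1/8 = 1/4
P(Z=1 | obs) = 1/8 / 1/4 = 1/2
P(Z=2 | obs) = 1/8 / 1/4 = 1/2

P(Z=1) = 1/2, P(Z=2) = 1/2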